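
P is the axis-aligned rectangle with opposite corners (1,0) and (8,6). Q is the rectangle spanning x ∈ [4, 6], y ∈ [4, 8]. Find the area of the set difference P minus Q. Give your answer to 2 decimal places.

38.00

|P∩Q|: x∈[4,6], y∈[4,6] → 2·2 = 4.
|P| = 42.
|P ∖ Q| = |P| − |P∩Q| = 42 − 4 = 38.00.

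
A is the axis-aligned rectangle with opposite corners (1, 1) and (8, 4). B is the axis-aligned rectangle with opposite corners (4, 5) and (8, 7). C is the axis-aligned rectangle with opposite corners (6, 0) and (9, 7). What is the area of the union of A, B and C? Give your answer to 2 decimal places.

By inclusion–exclusion:
Individual areas: |A| = 21, |B| = 8, |C| = 21.
|A∩B| = 0 (no overlap).
|A∩C|: x∈[6,8], y∈[1,4] → 2·3 = 6.
|B∩C|: x∈[6,8], y∈[5,7] → 2·2 = 4.
|A∩B∩C| = 0.
|A ∪ B ∪ C| = 50 − 10 + 0 = 40.00.

40.00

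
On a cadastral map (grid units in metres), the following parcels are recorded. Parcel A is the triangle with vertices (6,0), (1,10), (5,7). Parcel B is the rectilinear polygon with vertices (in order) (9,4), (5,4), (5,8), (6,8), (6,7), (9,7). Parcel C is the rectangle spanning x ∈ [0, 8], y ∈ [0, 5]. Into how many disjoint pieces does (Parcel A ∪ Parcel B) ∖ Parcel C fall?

(Parcel A ∪ Parcel B) ∖ Parcel C is a single connected region.

1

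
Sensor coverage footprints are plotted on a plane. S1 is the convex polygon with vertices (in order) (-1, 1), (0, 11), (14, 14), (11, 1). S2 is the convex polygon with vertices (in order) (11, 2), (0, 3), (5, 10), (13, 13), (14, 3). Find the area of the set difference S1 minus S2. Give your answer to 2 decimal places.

59.90

|S1| = 146.5, |S1∩S2| = 86.5959.
|S1 ∖ S2| = |S1| − |S1∩S2| = 146.5 − 86.5959 = 59.90.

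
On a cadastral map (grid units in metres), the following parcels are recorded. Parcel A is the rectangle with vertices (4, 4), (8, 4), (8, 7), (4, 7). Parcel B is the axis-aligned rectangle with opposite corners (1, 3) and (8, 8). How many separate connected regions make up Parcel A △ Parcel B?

Parcel A △ Parcel B is a single connected region.

1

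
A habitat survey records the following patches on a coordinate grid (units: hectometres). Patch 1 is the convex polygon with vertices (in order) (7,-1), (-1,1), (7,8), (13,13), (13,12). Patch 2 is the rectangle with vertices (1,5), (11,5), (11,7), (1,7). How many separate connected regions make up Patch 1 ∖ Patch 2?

2

Patch 1 ∖ Patch 2 splits into 2 disjoint pieces (area 39.1648, area 15.8022).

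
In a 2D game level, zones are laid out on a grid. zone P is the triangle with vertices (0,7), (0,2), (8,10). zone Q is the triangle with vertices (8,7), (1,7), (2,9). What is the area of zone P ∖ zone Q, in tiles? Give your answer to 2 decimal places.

|zone P| = 20, |zone P∩zone Q| = 4.2913.
|zone P ∖ zone Q| = |zone P| − |zone P∩zone Q| = 20 − 4.2913 = 15.71.

15.71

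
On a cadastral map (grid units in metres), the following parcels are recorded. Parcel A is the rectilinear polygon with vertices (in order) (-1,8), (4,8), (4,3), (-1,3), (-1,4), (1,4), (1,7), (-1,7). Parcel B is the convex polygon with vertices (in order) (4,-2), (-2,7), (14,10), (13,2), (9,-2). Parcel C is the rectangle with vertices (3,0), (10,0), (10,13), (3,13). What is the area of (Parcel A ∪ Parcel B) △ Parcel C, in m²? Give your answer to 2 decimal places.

98.76

|Parcel A ∪ Parcel B| = 128.0938.
|(Parcel A ∪ Parcel B) ∩ Parcel C| = 60.1667.
|(Parcel A ∪ Parcel B) △ Parcel C| = 128.0938 + 91 − 120.3333 = 98.76.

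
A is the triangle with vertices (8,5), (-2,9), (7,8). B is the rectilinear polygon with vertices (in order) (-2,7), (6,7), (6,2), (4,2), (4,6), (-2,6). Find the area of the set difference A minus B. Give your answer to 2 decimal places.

|A| = 13, |A∩B| = 1.8.
|A ∖ B| = |A| − |A∩B| = 13 − 1.8 = 11.20.

11.20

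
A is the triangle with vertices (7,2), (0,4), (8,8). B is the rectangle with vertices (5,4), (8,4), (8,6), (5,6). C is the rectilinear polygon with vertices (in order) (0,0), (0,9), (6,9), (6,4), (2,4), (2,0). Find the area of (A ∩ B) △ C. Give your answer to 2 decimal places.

39.00

|A ∩ B| = 5.
|(A ∩ B) ∩ C| = 2.
|(A ∩ B) △ C| = 5 + 38 − 4 = 39.00.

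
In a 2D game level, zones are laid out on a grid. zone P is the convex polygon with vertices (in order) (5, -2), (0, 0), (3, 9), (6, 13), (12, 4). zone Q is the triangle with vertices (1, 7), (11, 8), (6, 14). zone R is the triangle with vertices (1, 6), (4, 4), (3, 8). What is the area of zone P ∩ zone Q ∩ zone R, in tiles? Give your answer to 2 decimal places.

0.39

The intersection is the polygon with vertices (2.379,7.138), (2.5,7.5), (3,8), (3.195,7.22).
By the shoelace formula its area is 0.39.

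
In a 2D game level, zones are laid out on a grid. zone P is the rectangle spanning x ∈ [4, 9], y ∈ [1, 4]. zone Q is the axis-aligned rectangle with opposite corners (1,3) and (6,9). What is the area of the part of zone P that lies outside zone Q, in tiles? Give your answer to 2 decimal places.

13.00

|zone P∩zone Q|: x∈[4,6], y∈[3,4] → 2·1 = 2.
|zone P| = 15.
|zone P ∖ zone Q| = |zone P| − |zone P∩zone Q| = 15 − 2 = 13.00.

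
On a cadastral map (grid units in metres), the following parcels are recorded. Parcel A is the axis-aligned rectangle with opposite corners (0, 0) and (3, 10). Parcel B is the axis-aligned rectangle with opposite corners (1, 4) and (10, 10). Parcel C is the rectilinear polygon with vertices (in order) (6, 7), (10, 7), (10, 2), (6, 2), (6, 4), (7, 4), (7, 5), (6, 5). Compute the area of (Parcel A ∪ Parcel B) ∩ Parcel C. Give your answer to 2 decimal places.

11.00

|Parcel A ∪ Parcel B| = 72.
|(Parcel A ∪ Parcel B) ∩ Parcel C| = 11.00.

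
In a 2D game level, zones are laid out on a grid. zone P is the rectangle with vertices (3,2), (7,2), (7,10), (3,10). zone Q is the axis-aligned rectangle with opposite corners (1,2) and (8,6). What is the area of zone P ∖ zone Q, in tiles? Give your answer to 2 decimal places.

|zone P∩zone Q|: x∈[3,7], y∈[2,6] → 4·4 = 16.
|zone P| = 32.
|zone P ∖ zone Q| = |zone P| − |zone P∩zone Q| = 32 − 16 = 16.00.

16.00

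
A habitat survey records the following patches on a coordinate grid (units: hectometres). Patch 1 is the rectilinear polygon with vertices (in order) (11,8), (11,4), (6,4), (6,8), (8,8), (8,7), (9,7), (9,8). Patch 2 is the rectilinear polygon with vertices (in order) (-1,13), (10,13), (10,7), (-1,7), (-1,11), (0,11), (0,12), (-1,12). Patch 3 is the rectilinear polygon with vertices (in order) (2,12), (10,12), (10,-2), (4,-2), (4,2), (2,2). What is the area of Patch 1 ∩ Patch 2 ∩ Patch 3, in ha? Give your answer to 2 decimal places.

3.00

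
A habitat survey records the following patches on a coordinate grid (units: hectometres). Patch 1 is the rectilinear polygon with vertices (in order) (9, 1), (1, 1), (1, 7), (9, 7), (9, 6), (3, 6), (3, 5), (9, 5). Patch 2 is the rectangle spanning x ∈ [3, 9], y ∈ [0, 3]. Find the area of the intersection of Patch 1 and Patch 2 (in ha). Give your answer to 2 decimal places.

12.00

The intersection is the polygon with vertices (3,1), (3,3), (9,3), (9,1).
By the shoelace formula its area is 12.00.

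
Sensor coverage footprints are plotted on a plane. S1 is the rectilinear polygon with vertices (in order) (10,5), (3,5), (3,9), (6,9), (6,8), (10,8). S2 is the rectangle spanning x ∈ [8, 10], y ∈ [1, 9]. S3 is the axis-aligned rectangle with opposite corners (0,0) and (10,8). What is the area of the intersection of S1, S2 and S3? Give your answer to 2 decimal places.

The intersection is the polygon with vertices (8,8), (10,8), (10,5), (8,5).
By the shoelace formula its area is 6.00.

6.00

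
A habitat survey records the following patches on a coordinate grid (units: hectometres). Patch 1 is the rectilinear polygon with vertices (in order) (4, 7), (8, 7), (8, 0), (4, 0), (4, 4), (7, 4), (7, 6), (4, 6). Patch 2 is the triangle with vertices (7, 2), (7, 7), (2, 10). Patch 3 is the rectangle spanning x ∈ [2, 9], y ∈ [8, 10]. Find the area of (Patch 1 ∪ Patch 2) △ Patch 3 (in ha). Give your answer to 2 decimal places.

40.28

|Patch 1 ∪ Patch 2| = 30.45.
|(Patch 1 ∪ Patch 2) ∩ Patch 3| = 2.0833.
|(Patch 1 ∪ Patch 2) △ Patch 3| = 30.45 + 14 − 4.1667 = 40.28.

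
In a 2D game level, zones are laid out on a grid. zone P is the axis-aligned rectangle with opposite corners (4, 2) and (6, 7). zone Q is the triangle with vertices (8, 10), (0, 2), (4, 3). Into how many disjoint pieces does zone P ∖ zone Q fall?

2

zone P ∖ zone Q splits into 2 disjoint pieces (area 5.5, area 0.5).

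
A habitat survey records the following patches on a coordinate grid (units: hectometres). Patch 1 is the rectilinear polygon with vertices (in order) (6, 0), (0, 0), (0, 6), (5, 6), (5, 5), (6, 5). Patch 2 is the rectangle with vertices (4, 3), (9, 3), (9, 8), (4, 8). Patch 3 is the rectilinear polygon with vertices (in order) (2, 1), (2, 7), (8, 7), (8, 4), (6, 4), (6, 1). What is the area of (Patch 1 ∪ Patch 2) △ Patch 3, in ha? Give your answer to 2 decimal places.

|Patch 1 ∪ Patch 2| = 55.
|(Patch 1 ∪ Patch 2) ∩ Patch 3| = 28.
|(Patch 1 ∪ Patch 2) △ Patch 3| = 55 + 30 − 56 = 29.00.

29.00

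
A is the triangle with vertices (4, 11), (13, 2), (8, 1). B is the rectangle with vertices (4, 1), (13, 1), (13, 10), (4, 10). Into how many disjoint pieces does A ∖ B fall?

A ∖ B is a single connected region.

1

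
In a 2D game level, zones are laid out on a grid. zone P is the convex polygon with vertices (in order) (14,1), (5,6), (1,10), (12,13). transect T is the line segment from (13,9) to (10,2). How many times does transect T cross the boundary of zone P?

2

The segment meets the boundary at (10.423,2.987), (12.76,8.44).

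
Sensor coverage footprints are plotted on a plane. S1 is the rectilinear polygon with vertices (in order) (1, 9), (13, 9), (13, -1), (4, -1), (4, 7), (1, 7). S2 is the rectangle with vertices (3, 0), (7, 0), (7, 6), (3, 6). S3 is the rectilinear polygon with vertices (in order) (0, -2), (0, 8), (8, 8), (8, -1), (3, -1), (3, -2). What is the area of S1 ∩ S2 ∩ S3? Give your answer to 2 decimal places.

18.00

The intersection is the polygon with vertices (7,6), (7,0), (4,0), (4,6).
By the shoelace formula its area is 18.00.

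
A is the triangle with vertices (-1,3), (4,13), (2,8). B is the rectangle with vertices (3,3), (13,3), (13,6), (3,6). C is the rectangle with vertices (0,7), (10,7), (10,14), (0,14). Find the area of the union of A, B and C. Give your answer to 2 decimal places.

By inclusion–exclusion:
Individual areas: |A| = 2.5, |B| = 30, |C| = 70.
|A∩B| = 0.
|A∩C| = 1.7.
|B∩C| = 0 (no overlap).
|A∩B∩C| = 0.
|A ∪ B ∪ C| = 102.5 − 1.7 + 0 = 100.80.

100.80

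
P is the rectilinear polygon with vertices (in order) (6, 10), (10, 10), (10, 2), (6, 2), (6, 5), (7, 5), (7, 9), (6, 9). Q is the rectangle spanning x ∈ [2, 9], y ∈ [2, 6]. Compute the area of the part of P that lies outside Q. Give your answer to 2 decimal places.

|P| = 28, |P∩Q| = 11.
|P ∖ Q| = |P| − |P∩Q| = 28 − 11 = 17.00.

17.00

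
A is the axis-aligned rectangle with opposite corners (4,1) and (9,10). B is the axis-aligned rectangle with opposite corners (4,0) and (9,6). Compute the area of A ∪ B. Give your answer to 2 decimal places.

50.00

By inclusion–exclusion:
Individual areas: |A| = 45, |B| = 30.
|A∩B|: x∈[4,9], y∈[1,6] → 5·5 = 25.
|A ∪ B| = 75 − 25 = 50.00.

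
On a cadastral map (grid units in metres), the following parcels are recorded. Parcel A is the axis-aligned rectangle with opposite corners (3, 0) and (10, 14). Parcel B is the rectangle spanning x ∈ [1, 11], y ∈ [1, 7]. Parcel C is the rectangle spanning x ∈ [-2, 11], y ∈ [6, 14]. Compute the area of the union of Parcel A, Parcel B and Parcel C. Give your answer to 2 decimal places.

By inclusion–exclusion:
Individual areas: |Parcel A| = 98, |Parcel B| = 60, |Parcel C| = 104.
|Parcel A∩Parcel B|: x∈[3,10], y∈[1,7] → 7·6 = 42.
|Parcel A∩Parcel C|: x∈[3,10], y∈[6,14] → 7·8 = 56.
|Parcel B∩Parcel C|: x∈[1,11], y∈[6,7] → 10·1 = 10.
|Parcel A∩Parcel B∩Parcel C| = 7.
|Parcel A ∪ Parcel B ∪ Parcel C| = 262 − 108 + 7 = 161.00.

161.00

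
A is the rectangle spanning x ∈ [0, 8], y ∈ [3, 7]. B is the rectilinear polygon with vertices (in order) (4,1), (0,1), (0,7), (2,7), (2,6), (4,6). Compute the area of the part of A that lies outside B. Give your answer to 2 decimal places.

18.00

|A| = 32, |A∩B| = 14.
|A ∖ B| = |A| − |A∩B| = 32 − 14 = 18.00.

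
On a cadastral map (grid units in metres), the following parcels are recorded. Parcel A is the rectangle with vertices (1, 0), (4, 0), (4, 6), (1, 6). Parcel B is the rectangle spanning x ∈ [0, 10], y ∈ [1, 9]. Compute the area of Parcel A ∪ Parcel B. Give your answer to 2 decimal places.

By inclusion–exclusion:
Individual areas: |Parcel A| = 18, |Parcel B| = 80.
|Parcel A∩Parcel B|: x∈[1,4], y∈[1,6] → 3·5 = 15.
|Parcel A ∪ Parcel B| = 98 − 15 = 83.00.

83.00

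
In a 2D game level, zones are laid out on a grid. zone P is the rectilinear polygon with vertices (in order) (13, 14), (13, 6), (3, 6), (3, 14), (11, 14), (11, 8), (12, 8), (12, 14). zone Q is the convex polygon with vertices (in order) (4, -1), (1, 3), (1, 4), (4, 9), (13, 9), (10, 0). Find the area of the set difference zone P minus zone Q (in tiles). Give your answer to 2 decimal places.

|zone P| = 74, |zone P∩zone Q| = 26.6667.
|zone P ∖ zone Q| = |zone P| − |zone P∩zone Q| = 74 − 26.6667 = 47.33.

47.33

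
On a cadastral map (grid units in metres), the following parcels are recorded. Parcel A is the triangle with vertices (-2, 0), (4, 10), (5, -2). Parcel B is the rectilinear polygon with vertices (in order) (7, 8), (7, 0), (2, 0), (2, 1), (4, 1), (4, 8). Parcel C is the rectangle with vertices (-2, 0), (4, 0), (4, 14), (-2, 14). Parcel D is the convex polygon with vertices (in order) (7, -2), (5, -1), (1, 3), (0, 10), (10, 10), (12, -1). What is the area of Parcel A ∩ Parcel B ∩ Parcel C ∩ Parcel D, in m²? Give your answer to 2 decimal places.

0.50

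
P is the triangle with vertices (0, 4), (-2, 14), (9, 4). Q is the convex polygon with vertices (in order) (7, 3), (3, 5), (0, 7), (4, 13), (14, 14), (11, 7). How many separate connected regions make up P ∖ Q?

P ∖ Q splits into 2 disjoint pieces (area 20.7547, area 0.2381).

2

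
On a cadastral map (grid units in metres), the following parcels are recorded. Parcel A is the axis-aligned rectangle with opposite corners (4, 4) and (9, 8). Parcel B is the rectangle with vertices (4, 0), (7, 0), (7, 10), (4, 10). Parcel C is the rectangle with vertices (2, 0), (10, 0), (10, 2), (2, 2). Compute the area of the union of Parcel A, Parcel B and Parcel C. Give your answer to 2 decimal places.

48.00

By inclusion–exclusion:
Individual areas: |Parcel A| = 20, |Parcel B| = 30, |Parcel C| = 16.
|Parcel A∩Parcel B|: x∈[4,7], y∈[4,8] → 3·4 = 12.
|Parcel A∩Parcel C| = 0 (no overlap).
|Parcel B∩Parcel C|: x∈[4,7], y∈[0,2] → 3·2 = 6.
|Parcel A∩Parcel B∩Parcel C| = 0.
|Parcel A ∪ Parcel B ∪ Parcel C| = 66 − 18 + 0 = 48.00.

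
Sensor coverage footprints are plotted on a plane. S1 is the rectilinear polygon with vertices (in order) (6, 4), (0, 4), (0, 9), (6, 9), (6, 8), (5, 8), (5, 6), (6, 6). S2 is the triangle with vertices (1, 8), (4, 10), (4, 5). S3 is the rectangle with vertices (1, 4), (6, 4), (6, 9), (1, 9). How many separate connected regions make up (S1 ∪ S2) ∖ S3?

2

(S1 ∪ S2) ∖ S3 splits into 2 disjoint pieces (area 5, area 0.75).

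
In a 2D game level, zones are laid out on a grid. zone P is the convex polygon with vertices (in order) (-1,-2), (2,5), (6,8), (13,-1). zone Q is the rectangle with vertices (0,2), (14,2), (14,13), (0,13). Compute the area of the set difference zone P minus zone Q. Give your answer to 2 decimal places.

|zone P| = 76, |zone P∩zone Q| = 33.9286.
|zone P ∖ zone Q| = |zone P| − |zone P∩zone Q| = 76 − 33.9286 = 42.07.

42.07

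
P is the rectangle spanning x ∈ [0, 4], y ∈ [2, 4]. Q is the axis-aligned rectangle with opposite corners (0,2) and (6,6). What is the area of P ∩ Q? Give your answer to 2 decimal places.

|P∩Q|: x∈[0,4], y∈[2,4] → 4·2 = 8.

8.00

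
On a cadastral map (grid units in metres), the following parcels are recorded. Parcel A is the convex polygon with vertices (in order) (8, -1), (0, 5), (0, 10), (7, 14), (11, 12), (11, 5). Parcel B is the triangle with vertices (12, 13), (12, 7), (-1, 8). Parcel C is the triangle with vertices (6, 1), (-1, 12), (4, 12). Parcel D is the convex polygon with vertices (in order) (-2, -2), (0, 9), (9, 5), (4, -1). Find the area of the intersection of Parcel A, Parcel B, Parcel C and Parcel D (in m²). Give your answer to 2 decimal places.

The intersection is the polygon with vertices (1.677,7.794), (1.268,8.437), (2.93,7.698).
By the shoelace formula its area is 0.38.

0.38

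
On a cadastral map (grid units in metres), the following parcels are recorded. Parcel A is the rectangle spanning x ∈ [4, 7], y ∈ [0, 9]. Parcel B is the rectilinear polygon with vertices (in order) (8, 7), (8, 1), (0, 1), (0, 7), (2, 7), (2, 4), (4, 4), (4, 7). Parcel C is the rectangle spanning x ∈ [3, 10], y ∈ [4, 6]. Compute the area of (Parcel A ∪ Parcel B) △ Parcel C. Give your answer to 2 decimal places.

|Parcel A ∪ Parcel B| = 51.
|(Parcel A ∪ Parcel B) ∩ Parcel C| = 8.
|(Parcel A ∪ Parcel B) △ Parcel C| = 51 + 14 − 16 = 49.00.

49.00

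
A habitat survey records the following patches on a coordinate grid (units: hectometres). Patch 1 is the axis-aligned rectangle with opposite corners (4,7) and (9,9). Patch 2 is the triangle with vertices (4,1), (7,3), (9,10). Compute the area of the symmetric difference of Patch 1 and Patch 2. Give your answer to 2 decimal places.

|Patch 1| = 10, |Patch 2| = 8.5, |Patch 1∩Patch 2| = 1.0794.
|Patch 1 △ Patch 2| = |Patch 1| + |Patch 2| − 2·|Patch 1∩Patch 2| = 10 + 8.5 − 2.1587 = 16.34.

16.34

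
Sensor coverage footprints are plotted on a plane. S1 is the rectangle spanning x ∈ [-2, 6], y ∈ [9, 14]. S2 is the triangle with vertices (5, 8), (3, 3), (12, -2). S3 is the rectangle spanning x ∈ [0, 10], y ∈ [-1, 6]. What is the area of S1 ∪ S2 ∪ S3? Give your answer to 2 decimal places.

113.95

By inclusion–exclusion:
Individual areas: |S1| = 40, |S2| = 27.5, |S3| = 70.
|S1∩S2| = 0.
|S1∩S3| = 0 (no overlap).
|S2∩S3| = 23.554.
|S1∩S2∩S3| = 0.
|S1 ∪ S2 ∪ S3| = 137.5 − 23.554 + 0 = 113.95.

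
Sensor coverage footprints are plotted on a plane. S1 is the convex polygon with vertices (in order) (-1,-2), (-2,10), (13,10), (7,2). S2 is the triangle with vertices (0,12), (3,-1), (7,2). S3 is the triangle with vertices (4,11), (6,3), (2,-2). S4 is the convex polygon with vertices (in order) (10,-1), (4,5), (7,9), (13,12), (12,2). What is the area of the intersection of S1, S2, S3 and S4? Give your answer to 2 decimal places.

The intersection is the polygon with vertices (6,3), (4,5), (4.465,5.621), (5.833,3.667).
By the shoelace formula its area is 1.38.

1.38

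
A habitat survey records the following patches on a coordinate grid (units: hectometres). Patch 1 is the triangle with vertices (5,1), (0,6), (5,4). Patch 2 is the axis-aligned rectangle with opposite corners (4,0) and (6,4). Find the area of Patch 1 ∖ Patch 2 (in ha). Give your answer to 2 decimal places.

|Patch 1| = 7.5, |Patch 1∩Patch 2| = 2.5.
|Patch 1 ∖ Patch 2| = |Patch 1| − |Patch 1∩Patch 2| = 7.5 − 2.5 = 5.00.

5.00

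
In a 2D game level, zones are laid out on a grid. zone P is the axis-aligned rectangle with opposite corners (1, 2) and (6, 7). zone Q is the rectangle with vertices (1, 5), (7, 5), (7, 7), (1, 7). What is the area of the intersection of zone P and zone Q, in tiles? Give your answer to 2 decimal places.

|zone P∩zone Q|: x∈[1,6], y∈[5,7] → 5·2 = 10.

10.00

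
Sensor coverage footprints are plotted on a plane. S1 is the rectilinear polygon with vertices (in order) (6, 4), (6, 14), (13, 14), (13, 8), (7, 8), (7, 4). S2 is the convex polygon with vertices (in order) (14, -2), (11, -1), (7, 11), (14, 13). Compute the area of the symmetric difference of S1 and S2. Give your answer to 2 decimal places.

|S1| = 46, |S2| = 68.5, |S1∩S2| = 21.6429.
|S1 △ S2| = |S1| + |S2| − 2·|S1∩S2| = 46 + 68.5 − 43.2857 = 71.21.

71.21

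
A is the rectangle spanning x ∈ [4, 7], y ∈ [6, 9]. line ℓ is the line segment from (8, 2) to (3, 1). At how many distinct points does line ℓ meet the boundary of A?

The segment lies entirely outside A and never meets its boundary.

0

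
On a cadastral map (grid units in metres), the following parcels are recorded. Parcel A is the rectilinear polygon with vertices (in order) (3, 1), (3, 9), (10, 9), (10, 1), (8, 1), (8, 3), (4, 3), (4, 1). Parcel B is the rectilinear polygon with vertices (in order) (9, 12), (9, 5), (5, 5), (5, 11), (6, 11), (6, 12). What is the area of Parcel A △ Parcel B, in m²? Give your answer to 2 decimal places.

|Parcel A| = 48, |Parcel B| = 27, |Parcel A∩Parcel B| = 16.
|Parcel A △ Parcel B| = |Parcel A| + |Parcel B| − 2·|Parcel A∩Parcel B| = 48 + 27 − 32 = 43.00.

43.00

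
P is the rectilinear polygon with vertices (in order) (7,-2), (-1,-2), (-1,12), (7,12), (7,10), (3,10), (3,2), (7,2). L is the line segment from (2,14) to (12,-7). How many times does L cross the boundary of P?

2

The segment meets the boundary at (3.905,10), (2.952,12).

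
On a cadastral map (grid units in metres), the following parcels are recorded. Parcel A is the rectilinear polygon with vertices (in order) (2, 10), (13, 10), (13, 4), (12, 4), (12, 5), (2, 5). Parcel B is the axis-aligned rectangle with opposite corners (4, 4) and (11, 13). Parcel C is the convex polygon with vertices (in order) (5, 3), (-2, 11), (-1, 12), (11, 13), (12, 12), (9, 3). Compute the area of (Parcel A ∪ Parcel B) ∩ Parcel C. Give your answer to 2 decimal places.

|Parcel A ∪ Parcel B| = 84.
|(Parcel A ∪ Parcel B) ∩ Parcel C| = 66.06.

66.06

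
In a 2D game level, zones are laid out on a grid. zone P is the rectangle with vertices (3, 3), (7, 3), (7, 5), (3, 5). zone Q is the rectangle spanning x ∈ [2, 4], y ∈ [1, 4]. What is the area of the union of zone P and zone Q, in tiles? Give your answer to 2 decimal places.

13.00

By inclusion–exclusion:
Individual areas: |zone P| = 8, |zone Q| = 6.
|zone P∩zone Q|: x∈[3,4], y∈[3,4] → 1·1 = 1.
|zone P ∪ zone Q| = 14 − 1 = 13.00.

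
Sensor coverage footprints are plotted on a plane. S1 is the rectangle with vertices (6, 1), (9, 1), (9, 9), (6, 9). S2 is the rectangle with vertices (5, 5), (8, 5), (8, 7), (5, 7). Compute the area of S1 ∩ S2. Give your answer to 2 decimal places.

|S1∩S2|: x∈[6,8], y∈[5,7] → 2·2 = 4.

4.00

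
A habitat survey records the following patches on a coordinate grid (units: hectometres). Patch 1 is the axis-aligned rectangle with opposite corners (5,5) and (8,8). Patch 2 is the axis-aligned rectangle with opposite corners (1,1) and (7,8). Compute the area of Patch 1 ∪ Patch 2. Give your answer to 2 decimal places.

By inclusion–exclusion:
Individual areas: |Patch 1| = 9, |Patch 2| = 42.
|Patch 1∩Patch 2|: x∈[5,7], y∈[5,8] → 2·3 = 6.
|Patch 1 ∪ Patch 2| = 51 − 6 = 45.00.

45.00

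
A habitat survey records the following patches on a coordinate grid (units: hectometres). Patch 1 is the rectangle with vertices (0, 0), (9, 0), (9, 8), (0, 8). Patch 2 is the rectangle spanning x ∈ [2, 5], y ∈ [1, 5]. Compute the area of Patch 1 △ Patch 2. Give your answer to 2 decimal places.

|Patch 1∩Patch 2|: x∈[2,5], y∈[1,5] → 3·4 = 12.
|Patch 1 △ Patch 2| = |Patch 1| + |Patch 2| − 2·|Patch 1∩Patch 2| = 72 + 12 − 24 = 60.00.

60.00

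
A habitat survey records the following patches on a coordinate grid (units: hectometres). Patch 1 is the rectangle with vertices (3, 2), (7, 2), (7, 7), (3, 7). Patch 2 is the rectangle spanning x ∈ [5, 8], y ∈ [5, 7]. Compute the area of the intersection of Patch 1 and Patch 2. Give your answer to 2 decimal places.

4.00

|Patch 1∩Patch 2|: x∈[5,7], y∈[5,7] → 2·2 = 4.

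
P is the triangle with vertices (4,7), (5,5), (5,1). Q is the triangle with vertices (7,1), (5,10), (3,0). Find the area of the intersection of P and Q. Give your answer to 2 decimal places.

The intersection is the polygon with vertices (5,5), (5,1), (4.182,5.909), (4.286,6.429).
By the shoelace formula its area is 1.90.

1.90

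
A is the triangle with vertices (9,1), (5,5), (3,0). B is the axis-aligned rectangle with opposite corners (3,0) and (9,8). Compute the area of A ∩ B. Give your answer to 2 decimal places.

The intersection is the polygon with vertices (5,5), (9,1), (3,0).
By the shoelace formula its area is 14.00.

14.00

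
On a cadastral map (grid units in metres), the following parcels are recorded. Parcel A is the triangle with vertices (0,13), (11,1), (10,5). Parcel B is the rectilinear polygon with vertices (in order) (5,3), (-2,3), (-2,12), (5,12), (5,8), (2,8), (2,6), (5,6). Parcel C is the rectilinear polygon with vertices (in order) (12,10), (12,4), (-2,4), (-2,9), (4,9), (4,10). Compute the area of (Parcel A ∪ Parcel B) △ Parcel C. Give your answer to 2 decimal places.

|Parcel A ∪ Parcel B| = 69.625.
|(Parcel A ∪ Parcel B) ∩ Parcel C| = 39.4583.
|(Parcel A ∪ Parcel B) △ Parcel C| = 69.625 + 78 − 78.9167 = 68.71.

68.71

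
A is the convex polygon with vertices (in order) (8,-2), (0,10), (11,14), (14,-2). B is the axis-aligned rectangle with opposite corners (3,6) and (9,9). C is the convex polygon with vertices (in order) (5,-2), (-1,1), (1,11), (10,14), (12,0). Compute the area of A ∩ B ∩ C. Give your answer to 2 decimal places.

18.00

The intersection is the polygon with vertices (3,9), (9,9), (9,6), (3,6).
By the shoelace formula its area is 18.00.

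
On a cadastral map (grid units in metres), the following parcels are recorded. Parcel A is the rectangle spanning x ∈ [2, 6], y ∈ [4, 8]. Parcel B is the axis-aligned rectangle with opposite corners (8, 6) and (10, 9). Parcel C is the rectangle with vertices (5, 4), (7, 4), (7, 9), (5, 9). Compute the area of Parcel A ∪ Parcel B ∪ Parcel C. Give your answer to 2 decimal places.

28.00

By inclusion–exclusion:
Individual areas: |Parcel A| = 16, |Parcel B| = 6, |Parcel C| = 10.
|Parcel A∩Parcel B| = 0 (no overlap).
|Parcel A∩Parcel C|: x∈[5,6], y∈[4,8] → 1·4 = 4.
|Parcel B∩Parcel C| = 0 (no overlap).
|Parcel A∩Parcel B∩Parcel C| = 0.
|Parcel A ∪ Parcel B ∪ Parcel C| = 32 − 4 + 0 = 28.00.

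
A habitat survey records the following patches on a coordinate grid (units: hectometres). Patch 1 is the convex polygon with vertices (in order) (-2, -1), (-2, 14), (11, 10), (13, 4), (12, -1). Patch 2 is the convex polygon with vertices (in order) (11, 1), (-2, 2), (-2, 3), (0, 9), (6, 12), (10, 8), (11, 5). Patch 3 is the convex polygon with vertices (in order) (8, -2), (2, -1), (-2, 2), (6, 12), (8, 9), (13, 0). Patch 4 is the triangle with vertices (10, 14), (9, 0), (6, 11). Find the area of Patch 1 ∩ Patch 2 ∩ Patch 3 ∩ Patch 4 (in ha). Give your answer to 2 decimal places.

The intersection is the polygon with vertices (8,9), (9.456,6.38), (9.082,1.147), (8.679,1.179), (6,11), (6.444,11.333).
By the shoelace formula its area is 13.79.

13.79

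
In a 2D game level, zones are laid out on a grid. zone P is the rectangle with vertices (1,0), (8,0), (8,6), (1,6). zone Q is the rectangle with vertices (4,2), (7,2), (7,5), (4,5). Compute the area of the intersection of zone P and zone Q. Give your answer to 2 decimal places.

9.00

|zone P∩zone Q|: x∈[4,7], y∈[2,5] → 3·3 = 9.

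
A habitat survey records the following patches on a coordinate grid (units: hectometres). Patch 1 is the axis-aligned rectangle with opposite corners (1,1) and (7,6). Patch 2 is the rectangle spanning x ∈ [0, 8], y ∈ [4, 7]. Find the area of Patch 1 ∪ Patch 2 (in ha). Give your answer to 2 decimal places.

By inclusion–exclusion:
Individual areas: |Patch 1| = 30, |Patch 2| = 24.
|Patch 1∩Patch 2|: x∈[1,7], y∈[4,6] → 6·2 = 12.
|Patch 1 ∪ Patch 2| = 54 − 12 = 42.00.

42.00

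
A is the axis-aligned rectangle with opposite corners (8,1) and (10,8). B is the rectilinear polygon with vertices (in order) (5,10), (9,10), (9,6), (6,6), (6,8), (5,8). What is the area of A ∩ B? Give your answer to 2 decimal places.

2.00

The intersection is the polygon with vertices (8,8), (9,8), (9,6), (8,6).
By the shoelace formula its area is 2.00.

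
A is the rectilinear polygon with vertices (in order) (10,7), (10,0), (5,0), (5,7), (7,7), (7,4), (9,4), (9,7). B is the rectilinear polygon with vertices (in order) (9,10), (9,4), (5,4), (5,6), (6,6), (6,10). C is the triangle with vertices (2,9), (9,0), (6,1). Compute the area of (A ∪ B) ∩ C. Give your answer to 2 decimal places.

6.79

The region (A ∪ B) ∩ C is the polygon with vertices (5,4), (5,5.143), (9,0), (6,1), (5,3).
By the shoelace formula its area is 6.79.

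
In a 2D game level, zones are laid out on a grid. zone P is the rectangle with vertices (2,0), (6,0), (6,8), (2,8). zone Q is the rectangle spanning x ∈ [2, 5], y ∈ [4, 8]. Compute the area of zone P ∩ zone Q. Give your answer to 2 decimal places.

12.00

|zone P∩zone Q|: x∈[2,5], y∈[4,8] → 3·4 = 12.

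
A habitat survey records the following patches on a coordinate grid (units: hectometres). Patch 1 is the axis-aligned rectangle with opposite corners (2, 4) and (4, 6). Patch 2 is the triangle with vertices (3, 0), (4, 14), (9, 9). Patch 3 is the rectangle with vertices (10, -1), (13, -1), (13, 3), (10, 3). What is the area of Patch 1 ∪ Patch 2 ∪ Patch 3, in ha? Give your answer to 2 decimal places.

By inclusion–exclusion:
Individual areas: |Patch 1| = 4, |Patch 2| = 37.5, |Patch 3| = 12.
|Patch 1∩Patch 2| = 1.2857.
|Patch 1∩Patch 3| = 0 (no overlap).
|Patch 2∩Patch 3| = 0.
|Patch 1∩Patch 2∩Patch 3| = 0.
|Patch 1 ∪ Patch 2 ∪ Patch 3| = 53.5 − 1.2857 + 0 = 52.21.

52.21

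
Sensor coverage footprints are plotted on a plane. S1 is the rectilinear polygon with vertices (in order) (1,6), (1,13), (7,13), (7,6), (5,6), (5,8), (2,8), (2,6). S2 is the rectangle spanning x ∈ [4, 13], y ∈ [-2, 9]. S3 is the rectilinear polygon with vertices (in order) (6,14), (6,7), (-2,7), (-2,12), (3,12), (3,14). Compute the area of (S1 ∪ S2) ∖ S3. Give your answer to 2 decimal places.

102.00

|S1 ∪ S2| = 128.
|(S1 ∪ S2) ∩ S3| = 26.
|(S1 ∪ S2) ∖ S3| = 128 − 26 = 102.00.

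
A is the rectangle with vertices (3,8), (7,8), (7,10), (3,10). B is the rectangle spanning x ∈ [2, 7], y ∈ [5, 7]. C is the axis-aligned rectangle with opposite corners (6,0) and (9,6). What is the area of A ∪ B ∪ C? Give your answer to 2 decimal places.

By inclusion–exclusion:
Individual areas: |A| = 8, |B| = 10, |C| = 18.
|A∩B| = 0 (no overlap).
|A∩C| = 0 (no overlap).
|B∩C|: x∈[6,7], y∈[5,6] → 1·1 = 1.
|A∩B∩C| = 0.
|A ∪ B ∪ C| = 36 − 1 + 0 = 35.00.

35.00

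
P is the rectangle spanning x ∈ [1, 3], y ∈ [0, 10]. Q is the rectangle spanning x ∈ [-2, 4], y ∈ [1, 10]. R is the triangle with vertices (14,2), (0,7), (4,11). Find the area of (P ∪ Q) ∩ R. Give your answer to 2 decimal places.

The region (P ∪ Q) ∩ R is the polygon with vertices (4,10), (4,5.571), (0,7), (3,10).
By the shoelace formula its area is 10.36.

10.36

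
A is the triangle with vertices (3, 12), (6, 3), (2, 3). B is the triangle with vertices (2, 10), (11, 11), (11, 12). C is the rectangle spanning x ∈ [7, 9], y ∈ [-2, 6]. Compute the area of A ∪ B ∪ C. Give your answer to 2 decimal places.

38.40

By inclusion–exclusion:
Individual areas: |A| = 18, |B| = 4.5, |C| = 16.
|A∩B| = 0.1037.
|A∩C| = 0.
|B∩C| = 0.
|A∩B∩C| = 0.
|A ∪ B ∪ C| = 38.5 − 0.1037 + 0 = 38.40.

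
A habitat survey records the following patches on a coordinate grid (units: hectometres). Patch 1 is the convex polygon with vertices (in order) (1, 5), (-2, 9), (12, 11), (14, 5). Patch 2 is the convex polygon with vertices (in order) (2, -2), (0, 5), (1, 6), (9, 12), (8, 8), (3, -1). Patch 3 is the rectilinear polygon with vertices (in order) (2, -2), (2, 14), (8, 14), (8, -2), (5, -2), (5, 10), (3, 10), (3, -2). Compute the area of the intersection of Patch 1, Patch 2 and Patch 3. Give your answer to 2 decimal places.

14.44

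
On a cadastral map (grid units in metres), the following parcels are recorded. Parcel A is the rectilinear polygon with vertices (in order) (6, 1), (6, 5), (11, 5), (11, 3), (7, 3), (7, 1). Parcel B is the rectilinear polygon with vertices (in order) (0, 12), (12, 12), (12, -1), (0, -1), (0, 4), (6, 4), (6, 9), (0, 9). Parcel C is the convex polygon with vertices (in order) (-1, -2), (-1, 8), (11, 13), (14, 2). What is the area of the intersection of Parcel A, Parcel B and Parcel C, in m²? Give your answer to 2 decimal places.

The intersection is the polygon with vertices (6,5), (11,5), (11,3), (7,3), (7,1), (6,1), (6,4).
By the shoelace formula its area is 12.00.

12.00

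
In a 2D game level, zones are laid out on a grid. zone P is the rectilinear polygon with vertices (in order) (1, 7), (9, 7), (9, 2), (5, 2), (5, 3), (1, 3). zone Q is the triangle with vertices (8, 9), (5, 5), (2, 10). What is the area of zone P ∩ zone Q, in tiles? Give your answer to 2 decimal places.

2.70

The intersection is the polygon with vertices (6.5,7), (5,5), (3.8,7).
By the shoelace formula its area is 2.70.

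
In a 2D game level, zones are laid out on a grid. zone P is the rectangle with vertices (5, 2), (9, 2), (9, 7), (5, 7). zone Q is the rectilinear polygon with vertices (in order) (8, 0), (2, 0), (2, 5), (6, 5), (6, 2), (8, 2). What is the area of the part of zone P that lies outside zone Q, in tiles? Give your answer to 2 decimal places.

|zone P| = 20, |zone P∩zone Q| = 3.
|zone P ∖ zone Q| = |zone P| − |zone P∩zone Q| = 20 − 3 = 17.00.

17.00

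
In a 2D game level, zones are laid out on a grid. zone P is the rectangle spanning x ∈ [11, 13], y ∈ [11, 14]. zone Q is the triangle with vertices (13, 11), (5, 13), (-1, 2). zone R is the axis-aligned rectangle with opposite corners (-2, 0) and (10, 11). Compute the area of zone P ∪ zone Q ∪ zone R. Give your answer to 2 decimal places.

149.48

By inclusion–exclusion:
Individual areas: |zone P| = 6, |zone Q| = 50, |zone R| = 132.
|zone P∩zone Q| = 0.5.
|zone P∩zone R| = 0 (no overlap).
|zone Q∩zone R| = 38.0162.
|zone P∩zone Q∩zone R| = 0.
|zone P ∪ zone Q ∪ zone R| = 188 − 38.5162 + 0 = 149.48.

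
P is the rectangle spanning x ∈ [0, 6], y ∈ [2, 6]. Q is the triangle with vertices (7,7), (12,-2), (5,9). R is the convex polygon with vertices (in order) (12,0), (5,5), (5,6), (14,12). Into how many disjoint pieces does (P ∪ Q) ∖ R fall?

3

(P ∪ Q) ∖ R splits into 3 disjoint pieces (area 22.6429, area 0.4912, area 0.6894).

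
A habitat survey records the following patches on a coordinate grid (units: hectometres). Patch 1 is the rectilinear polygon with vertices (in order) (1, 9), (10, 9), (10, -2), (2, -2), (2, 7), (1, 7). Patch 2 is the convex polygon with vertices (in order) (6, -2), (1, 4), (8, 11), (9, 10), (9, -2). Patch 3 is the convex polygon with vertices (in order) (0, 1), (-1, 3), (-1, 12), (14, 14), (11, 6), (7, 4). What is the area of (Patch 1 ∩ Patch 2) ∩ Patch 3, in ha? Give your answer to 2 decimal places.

31.08

The region (Patch 1 ∩ Patch 2) ∩ Patch 3 is the polygon with vertices (9,5), (7,4), (2.579,2.105), (2,2.8), (2,5), (6,9), (9,9).
By the shoelace formula its area is 31.08.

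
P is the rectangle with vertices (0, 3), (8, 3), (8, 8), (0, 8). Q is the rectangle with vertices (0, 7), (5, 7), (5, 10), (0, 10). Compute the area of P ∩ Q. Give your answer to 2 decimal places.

|P∩Q|: x∈[0,5], y∈[7,8] → 5·1 = 5.

5.00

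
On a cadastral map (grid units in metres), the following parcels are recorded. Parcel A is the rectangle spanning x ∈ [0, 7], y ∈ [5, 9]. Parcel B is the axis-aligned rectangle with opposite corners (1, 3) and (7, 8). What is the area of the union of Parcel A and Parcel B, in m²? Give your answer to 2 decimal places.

By inclusion–exclusion:
Individual areas: |Parcel A| = 28, |Parcel B| = 30.
|Parcel A∩Parcel B|: x∈[1,7], y∈[5,8] → 6·3 = 18.
|Parcel A ∪ Parcel B| = 58 − 18 = 40.00.

40.00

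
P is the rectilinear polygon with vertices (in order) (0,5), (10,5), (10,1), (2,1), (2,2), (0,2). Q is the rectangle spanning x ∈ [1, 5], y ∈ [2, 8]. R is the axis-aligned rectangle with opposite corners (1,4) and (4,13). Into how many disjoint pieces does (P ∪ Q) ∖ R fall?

(P ∪ Q) ∖ R is a single connected region.

1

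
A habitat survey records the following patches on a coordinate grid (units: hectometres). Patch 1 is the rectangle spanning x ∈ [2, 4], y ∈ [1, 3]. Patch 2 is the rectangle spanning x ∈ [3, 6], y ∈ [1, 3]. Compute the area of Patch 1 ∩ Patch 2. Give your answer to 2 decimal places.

|Patch 1∩Patch 2|: x∈[3,4], y∈[1,3] → 1·2 = 2.

2.00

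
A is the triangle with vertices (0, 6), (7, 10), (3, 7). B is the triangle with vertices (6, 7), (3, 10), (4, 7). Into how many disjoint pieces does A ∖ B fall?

A ∖ B splits into 2 disjoint pieces (area 1.54, area 0.5195).

2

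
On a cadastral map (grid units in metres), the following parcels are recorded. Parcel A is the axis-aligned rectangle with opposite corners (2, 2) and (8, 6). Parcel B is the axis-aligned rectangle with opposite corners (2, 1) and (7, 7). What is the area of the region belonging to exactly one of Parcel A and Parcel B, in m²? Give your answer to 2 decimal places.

|Parcel A∩Parcel B|: x∈[2,7], y∈[2,6] → 5·4 = 20.
|Parcel A △ Parcel B| = |Parcel A| + |Parcel B| − 2·|Parcel A∩Parcel B| = 24 + 30 − 40 = 14.00.

14.00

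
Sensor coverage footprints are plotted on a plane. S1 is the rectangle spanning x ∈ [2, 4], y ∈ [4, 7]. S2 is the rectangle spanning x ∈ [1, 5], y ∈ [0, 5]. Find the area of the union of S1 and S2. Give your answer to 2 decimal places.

24.00

By inclusion–exclusion:
Individual areas: |S1| = 6, |S2| = 20.
|S1∩S2|: x∈[2,4], y∈[4,5] → 2·1 = 2.
|S1 ∪ S2| = 26 − 2 = 24.00.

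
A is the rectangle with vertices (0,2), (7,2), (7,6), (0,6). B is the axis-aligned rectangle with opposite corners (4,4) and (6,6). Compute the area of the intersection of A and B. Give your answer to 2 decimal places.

4.00

|A∩B|: x∈[4,6], y∈[4,6] → 2·2 = 4.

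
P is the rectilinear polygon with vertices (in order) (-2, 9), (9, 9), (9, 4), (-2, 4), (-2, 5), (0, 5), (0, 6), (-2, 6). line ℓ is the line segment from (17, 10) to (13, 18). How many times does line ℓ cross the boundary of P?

The segment lies entirely outside P and never meets its boundary.

0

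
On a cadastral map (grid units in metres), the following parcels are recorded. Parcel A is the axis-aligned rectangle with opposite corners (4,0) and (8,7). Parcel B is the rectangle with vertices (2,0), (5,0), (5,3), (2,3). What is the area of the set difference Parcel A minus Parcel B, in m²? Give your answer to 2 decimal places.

|Parcel A∩Parcel B|: x∈[4,5], y∈[0,3] → 1·3 = 3.
|Parcel A| = 28.
|Parcel A ∖ Parcel B| = |Parcel A| − |Parcel A∩Parcel B| = 28 − 3 = 25.00.

25.00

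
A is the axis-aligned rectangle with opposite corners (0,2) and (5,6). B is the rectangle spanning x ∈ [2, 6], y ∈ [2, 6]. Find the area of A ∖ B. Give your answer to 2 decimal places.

|A∩B|: x∈[2,5], y∈[2,6] → 3·4 = 12.
|A| = 20.
|A ∖ B| = |A| − |A∩B| = 20 − 12 = 8.00.

8.00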